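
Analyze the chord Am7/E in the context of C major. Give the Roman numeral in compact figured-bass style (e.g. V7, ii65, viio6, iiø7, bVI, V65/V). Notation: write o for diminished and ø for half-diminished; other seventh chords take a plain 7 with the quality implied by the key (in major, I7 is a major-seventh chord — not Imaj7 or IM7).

The pitches A-C-E-G form a minor seventh chord rooted on A.
A is scale degree 6 in C major, and a minor seventh chord on that degree is written vi7.
With E in the bass the chord is in second inversion, so the figured bass is 43.

vi43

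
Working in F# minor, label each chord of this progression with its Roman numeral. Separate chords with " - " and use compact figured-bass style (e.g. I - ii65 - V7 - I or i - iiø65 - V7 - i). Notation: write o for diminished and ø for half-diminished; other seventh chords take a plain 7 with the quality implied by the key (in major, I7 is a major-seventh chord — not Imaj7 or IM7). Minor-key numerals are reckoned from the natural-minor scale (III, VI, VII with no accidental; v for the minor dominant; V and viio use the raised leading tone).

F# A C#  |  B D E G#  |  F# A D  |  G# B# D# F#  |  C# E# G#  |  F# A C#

F#-A-C# has root F#, degree 1 in F# minor, so i.
B-D-E-G#: dominant seventh chord on E = scale degree 7 → VII43.
F#-A-D has root D, degree 6 in F# minor, so VI6.
G#-B#-D#-F#: a dominant seventh chord on G#, the applied dominant of V → V7/V.
C#-E#-G# has root C#, degree 5 in F# minor, so V.
F#-A-C# has root F#, degree 1 in F# minor, so i.

i - VII43 - VI6 - V7/V - V - i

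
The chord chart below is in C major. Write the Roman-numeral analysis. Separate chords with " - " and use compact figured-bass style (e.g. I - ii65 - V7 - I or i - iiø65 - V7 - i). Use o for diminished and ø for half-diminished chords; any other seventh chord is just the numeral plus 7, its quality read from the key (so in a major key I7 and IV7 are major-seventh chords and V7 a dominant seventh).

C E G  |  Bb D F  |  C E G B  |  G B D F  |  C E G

I - bVII - I7 - V7 - I

C-E-G: root C is the tonic; major triad there is I.
Bb-D-F: Bb with this quality isn't in the key; it's bVII, borrowed from the parallel minor.
C-E-G-B: major seventh chord on C = scale degree 1 → I7.
G-B-D-F: dominant seventh chord on G = scale degree 5 → V7.
C-E-G: major triad on C = scale degree 1 → I.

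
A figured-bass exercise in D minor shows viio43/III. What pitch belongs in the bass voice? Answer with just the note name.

The applied chord viio43/III is rooted on E: E-G-Bb-Db.
The figure 43 means second inversion — the fifth is in the bass.

Bb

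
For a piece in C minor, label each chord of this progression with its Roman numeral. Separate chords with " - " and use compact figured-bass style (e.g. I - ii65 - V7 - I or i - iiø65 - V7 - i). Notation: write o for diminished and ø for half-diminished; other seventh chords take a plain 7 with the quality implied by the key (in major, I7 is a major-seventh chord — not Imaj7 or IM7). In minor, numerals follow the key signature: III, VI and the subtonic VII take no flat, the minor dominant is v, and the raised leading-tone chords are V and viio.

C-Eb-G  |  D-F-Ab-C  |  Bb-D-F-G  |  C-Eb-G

i - iiø7 - v65 - i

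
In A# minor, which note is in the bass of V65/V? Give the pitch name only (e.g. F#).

The applied chord V65/V is rooted on B#: B#-D##-F##-A#.
The figure 65 means first inversion — the third is in the bass.

D##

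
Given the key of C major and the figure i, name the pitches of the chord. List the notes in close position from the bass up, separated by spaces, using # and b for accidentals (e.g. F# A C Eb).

C Eb G

i is the minor tonic, borrowed from the parallel minor. In C major that root is C.
So the chord is C-Eb-G.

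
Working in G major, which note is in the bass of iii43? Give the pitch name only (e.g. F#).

iii in G major has root B; the chord is B-D-F#-A.
The figure 43 means second inversion — the fifth is in the bass.

F#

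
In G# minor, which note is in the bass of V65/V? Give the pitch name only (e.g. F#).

The applied chord V65/V is rooted on A#: A#-C##-E#-G#.
The figure 65 means first inversion — the third is in the bass.

C##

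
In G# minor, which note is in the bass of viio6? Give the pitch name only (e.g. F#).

A#

viio in G# minor has root F##; the chord is F##-A#-C#.
The figure 6 means first inversion — the third is in the bass.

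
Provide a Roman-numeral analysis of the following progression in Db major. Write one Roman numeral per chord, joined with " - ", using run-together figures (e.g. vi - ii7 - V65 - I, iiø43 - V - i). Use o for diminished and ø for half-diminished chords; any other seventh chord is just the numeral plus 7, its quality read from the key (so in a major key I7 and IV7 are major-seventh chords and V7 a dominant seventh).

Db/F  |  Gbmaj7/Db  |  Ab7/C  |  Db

I6 - IV43 - V65 - I

Db/F: major triad on Db = scale degree 1 → I6.
Gbmaj7/Db has root Gb, degree 4 in Db major, so IV43.
Ab7/C: root Ab is the dominant; dominant seventh chord there is V65.
Db has root Db, degree 1 in Db major, so I.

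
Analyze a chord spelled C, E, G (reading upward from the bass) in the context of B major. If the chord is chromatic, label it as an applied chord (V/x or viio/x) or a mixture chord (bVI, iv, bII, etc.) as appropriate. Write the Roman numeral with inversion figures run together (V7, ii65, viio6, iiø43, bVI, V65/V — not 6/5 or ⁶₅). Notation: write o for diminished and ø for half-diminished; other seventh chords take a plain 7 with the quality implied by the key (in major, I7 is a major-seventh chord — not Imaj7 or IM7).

The pitches C-E-G form a major triad rooted on C.
C is the lowered second degree of B major (diatonic 2 would be C#). This is the Neapolitan chord — a major triad on the lowered second degree.

bII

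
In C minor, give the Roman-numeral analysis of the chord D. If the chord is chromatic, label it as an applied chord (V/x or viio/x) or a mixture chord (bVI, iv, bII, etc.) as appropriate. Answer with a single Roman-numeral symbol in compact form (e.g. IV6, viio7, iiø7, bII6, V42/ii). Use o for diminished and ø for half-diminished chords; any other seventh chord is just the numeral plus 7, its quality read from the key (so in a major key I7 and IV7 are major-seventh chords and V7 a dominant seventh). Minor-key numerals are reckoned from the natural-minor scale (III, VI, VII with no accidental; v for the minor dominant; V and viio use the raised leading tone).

The pitches D-F#-A form a major triad rooted on D.
D is not a diatonic chord root with this quality in C minor, but it lies a perfect fifth above G (V), so the chord functions as an applied dominant of V.

V/V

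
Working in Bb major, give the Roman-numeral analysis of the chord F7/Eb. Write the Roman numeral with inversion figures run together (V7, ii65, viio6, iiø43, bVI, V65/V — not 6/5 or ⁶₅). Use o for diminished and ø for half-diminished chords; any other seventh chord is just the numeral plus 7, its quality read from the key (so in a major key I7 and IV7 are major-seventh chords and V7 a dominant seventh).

V42

The pitches F-A-C-Eb form a dominant seventh chord rooted on F.
In Bb major, F is the dominant; the diatonic dominant seventh chord there is V7.
With Eb in the bass the chord is in third inversion, so the figured bass is 42.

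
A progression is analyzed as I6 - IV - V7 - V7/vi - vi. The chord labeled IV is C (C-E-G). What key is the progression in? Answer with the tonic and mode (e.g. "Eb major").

G major

The anchor chord is a major triad on C, labeled IV.
If C is scale degree 4 and the mode makes that degree carry a major triad, the tonic is G and the mode is major.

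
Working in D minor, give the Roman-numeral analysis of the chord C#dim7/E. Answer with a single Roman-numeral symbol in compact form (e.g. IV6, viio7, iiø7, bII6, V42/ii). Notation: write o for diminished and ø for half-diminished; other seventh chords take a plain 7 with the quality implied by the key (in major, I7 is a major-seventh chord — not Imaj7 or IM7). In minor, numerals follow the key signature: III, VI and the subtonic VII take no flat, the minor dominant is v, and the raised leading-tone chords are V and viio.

viio65

The pitches C#-E-G-Bb form a fully diminished seventh chord rooted on C#.
In D minor, C# is the leading tone; the diatonic fully diminished seventh chord there is viio7.
With E in the bass the chord is in first inversion, so the figured bass is 65.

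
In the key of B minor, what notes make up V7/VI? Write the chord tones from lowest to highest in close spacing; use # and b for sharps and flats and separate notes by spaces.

V7/VI is a secondary dominant — the dominant seventh of VI. VI in B minor is G, so the applied chord's root is D, a perfect fifth above.
Building a dominant seventh chord on D gives D-F#-A-C.

D F# A C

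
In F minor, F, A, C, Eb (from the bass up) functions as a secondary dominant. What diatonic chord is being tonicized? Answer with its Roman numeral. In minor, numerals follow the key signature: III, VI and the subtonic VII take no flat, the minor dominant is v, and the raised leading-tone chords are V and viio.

iv

The chord is a dominant seventh chord on F.
A dominant resolves down a perfect fifth: F → Bb. In F minor, Bb is scale degree 4, i.e. iv.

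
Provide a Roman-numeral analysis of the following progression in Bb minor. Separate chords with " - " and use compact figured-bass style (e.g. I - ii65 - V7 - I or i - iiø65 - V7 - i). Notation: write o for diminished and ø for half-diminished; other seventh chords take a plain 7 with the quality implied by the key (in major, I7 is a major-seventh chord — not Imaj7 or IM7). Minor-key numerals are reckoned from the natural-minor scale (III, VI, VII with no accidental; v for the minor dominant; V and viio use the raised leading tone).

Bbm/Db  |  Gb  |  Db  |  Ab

Bbm/Db: root Bb is the tonic; minor triad there is i6.
Gb: root Gb is the submediant; major triad there is VI.
Db: root Db is the mediant; major triad there is III.
Ab: major triad on Ab = scale degree 7 → VII.

i6 - VI - III - VII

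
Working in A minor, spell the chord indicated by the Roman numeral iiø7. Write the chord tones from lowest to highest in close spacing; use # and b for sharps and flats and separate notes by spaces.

B D F A

The numeral's case and figure indicate a half-diminished seventh chord. In A minor its root, the second degree, is B.
That chord is spelled B-D-F-A.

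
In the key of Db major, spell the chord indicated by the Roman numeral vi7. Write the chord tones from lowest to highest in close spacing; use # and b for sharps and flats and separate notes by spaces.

Bb Db F Ab

The numeral's case and figure indicate a minor seventh chord. In Db major its root, the submediant, is Bb.
That chord is spelled Bb-Db-F-Ab.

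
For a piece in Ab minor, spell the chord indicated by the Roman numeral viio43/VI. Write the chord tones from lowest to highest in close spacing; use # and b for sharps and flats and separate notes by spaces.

viio43/VI is a secondary leading-tone chord. The target VI is Fb in Ab minor; the applied chord is rooted a semitone below, on Eb.
Building a fully diminished seventh chord on Eb gives Eb-Gb-Bbb-Dbb.
With the 43 figure the chord is in second inversion; from the bass Bbb upward in close position it reads Bbb-Dbb-Eb-Gb.

Bbb Dbb Eb Gb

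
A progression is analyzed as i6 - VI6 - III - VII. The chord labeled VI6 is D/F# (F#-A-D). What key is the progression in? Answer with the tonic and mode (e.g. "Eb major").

F# minor

The chord D/F# is a major triad rooted on D; its label is VI6.
VI6 on D implies D is the submediant; that puts the tonic at F#, and the uppercase numeral fits minor mode.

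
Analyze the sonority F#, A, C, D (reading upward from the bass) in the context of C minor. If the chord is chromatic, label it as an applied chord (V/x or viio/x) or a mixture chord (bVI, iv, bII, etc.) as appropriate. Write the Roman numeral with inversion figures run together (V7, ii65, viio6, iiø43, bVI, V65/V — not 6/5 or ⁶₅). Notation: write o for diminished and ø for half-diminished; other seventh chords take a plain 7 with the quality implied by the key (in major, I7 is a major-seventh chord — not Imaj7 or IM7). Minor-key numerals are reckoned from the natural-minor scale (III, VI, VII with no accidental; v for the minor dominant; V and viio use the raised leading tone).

The pitches D-F#-A-C form a dominant seventh chord rooted on D.
D is not a diatonic chord root with this quality in C minor, but it lies a perfect fifth above G (V), so the chord functions as an applied dominant of V.
With F# in the bass the chord is in first inversion, so the figured bass is 65.

V65/V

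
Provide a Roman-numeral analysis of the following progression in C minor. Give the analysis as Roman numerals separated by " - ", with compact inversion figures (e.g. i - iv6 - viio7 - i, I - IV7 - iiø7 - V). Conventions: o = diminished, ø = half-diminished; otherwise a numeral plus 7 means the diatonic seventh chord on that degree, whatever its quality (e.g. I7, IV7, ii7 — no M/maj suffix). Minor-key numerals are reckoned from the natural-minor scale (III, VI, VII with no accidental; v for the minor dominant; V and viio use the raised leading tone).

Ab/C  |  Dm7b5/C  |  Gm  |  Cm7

Ab/C: root Ab is the submediant; major triad there is VI6.
Dm7b5/C: root D is the supertonic; half-diminished seventh chord there is iiø42.
Gm has root G, degree 5 in C minor, so v.
Cm7: minor seventh chord on C = scale degree 1 → i7.

VI6 - iiø42 - v - i7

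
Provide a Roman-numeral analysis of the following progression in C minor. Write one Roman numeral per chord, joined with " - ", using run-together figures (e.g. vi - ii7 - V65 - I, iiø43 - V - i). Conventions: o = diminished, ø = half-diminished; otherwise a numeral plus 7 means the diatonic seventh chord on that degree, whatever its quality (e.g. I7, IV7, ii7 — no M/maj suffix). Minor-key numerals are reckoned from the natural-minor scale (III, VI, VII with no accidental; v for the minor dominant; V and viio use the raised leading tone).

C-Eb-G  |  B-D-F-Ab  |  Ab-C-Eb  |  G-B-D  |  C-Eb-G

i - viio7 - VI - V - i

C-Eb-G: root C is the tonic; minor triad there is i.
B-D-F-Ab: root B is the leading tone; fully diminished seventh chord there is viio7.
Ab-C-Eb has root Ab, degree 6 in C minor, so VI.
G-B-D has root G, degree 5 in C minor, so V.
C-Eb-G has root C, degree 1 in C minor, so i.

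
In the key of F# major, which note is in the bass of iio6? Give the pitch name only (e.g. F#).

iio in F# major has root G#; the chord is G#-B-D.
The figure 6 means first inversion — the third is in the bass.

B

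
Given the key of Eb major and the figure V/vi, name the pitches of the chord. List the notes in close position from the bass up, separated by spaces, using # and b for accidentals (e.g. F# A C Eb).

G B D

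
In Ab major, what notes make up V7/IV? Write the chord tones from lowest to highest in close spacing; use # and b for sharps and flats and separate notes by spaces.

Ab C Eb Gb

The slash means an applied dominant: we want the dominant of IV. In Ab major, IV is Db major, and its dominant is built on Ab.
Building a dominant seventh chord on Ab gives Ab-C-Eb-Gb.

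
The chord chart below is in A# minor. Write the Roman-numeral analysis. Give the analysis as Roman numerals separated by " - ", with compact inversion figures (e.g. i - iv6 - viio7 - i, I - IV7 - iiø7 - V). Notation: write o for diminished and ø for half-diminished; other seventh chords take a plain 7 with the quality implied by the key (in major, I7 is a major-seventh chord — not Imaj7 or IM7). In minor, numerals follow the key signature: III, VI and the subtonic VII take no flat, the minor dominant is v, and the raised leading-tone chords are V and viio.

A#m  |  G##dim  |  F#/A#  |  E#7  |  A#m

A#m has root A#, degree 1 in A# minor, so i.
G##dim has root G##, degree 7 in A# minor, so viio.
F#/A# has root F#, degree 6 in A# minor, so VI6.
E#7: root E# is the dominant; dominant seventh chord there is V7.
A#m: root A# is the tonic; minor triad there is i.

i - viio - VI6 - V7 - i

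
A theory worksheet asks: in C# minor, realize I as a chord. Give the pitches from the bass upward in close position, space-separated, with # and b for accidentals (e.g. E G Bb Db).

Scale degree 1 in C# minor is C#; here the chord built on it is altered to a major triad. I is the major tonic (Picardy third), borrowed from the parallel major.
So the chord is C#-E#-G#.

C# E# G#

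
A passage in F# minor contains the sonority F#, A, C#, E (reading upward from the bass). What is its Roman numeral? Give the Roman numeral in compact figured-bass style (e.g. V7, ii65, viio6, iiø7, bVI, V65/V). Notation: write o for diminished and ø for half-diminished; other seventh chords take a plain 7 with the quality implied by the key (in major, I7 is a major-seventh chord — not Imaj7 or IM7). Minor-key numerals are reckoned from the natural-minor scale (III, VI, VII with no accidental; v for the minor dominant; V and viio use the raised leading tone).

i7

The pitches F#-A-C#-E form a minor seventh chord rooted on F#.
In F# minor, F# is the tonic; the diatonic minor seventh chord there is i7.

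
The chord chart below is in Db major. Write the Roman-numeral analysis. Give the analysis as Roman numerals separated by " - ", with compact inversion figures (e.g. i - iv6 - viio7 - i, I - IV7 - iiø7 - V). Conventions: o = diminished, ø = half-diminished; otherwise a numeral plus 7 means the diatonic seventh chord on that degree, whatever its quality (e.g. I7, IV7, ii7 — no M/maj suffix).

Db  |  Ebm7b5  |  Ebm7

Db: major triad on Db = scale degree 1 → I.
Ebm7b5: half-diminished seventh chord on Eb — chromatic; iiø7 (borrowed from the parallel minor).
Ebm7: root Eb is the supertonic; minor seventh chord there is ii7.

I - iiø7 - ii7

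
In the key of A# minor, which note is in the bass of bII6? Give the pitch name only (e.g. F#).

D#

bII in A# minor has root B; the chord is B-D#-F#.
The figure 6 means first inversion — the third is in the bass.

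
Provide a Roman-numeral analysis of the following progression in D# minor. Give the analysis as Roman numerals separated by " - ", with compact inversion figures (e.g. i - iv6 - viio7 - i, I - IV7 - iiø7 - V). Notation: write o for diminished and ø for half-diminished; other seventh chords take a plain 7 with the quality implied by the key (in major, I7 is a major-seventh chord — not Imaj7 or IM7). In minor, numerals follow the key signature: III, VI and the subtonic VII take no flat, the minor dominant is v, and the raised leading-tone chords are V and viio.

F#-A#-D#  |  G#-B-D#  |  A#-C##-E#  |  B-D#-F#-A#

i6 - iv - V - VI7

F#-A#-D#: root D# is the tonic; minor triad there is i6.
G#-B-D#: root G# is the subdominant; minor triad there is iv.
A#-C##-E# has root A#, degree 5 in D# minor, so V.
B-D#-F#-A#: root B is the submediant; major seventh chord there is VI7.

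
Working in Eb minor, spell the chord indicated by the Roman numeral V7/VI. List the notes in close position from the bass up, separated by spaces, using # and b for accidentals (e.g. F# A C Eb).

V7/VI is a secondary dominant — the dominant seventh of VI. VI in Eb minor is Cb, so the applied chord's root is Gb, a perfect fifth above.
Building a dominant seventh chord on Gb gives Gb-Bb-Db-Fb.

Gb Bb Db Fb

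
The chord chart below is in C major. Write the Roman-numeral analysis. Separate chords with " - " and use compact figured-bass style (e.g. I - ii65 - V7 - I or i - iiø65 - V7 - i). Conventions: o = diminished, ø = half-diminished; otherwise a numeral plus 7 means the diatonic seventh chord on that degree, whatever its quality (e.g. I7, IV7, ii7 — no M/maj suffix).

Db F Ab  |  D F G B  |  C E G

Db-F-Ab: Db with this quality isn't in the key; a major triad on b2 is the Neapolitan chord, bII.
D-F-G-B has root G, degree 5 in C major, so V43.
C-E-G has root C, degree 1 in C major, so I.

bII - V43 - I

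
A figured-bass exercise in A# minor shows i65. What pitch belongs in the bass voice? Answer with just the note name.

i in A# minor has root A#; the chord is A#-C#-E#-G#.
The figure 65 means first inversion — the third is in the bass.

C#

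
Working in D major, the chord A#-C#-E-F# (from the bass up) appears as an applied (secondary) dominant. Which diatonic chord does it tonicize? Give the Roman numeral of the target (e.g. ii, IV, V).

The chord is a dominant seventh chord on F#.
A dominant resolves down a perfect fifth: F# → B. In D major, B is scale degree 6, i.e. vi.

vi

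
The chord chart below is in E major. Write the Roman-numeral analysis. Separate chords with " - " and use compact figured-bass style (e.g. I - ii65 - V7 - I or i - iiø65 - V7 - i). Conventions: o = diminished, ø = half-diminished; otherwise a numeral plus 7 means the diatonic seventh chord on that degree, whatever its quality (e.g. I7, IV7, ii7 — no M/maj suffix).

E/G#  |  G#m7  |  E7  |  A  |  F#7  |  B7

I6 - iii7 - V7/IV - IV - V7/V - V7

E/G# has root E, degree 1 in E major, so I6.
G#m7: minor seventh chord on G# = scale degree 3 → iii7.
E7 is the secondary dominant of IV (dominant seventh chord on E): V7/IV.
A: root A is the subdominant; major triad there is IV.
F#7: a dominant seventh chord on F#, the applied dominant of V → V7/V.
B7: dominant seventh chord on B = scale degree 5 → V7.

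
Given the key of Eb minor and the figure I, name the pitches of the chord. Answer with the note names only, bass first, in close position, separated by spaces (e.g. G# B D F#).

Eb G Bb

I is the major tonic (Picardy third), borrowed from the parallel major. In Eb minor that root is Eb.
So the chord is Eb-G-Bb, a major triad.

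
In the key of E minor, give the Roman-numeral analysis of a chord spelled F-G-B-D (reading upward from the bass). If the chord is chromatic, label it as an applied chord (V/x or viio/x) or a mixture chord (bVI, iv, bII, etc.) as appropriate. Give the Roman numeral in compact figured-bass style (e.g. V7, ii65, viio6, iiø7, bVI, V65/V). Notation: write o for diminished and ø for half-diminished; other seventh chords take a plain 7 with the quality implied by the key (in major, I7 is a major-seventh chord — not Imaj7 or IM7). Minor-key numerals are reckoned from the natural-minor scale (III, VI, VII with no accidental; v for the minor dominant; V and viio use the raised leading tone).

V42/VI

The pitches G-B-D-F form a dominant seventh chord rooted on G.
G is not a diatonic chord root with this quality in E minor, but it lies a perfect fifth above C (VI), so the chord functions as an applied dominant of VI.
With F in the bass the chord is in third inversion, so the figured bass is 42.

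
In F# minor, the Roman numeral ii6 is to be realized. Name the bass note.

B

ii in F# minor has root G#; the chord is G#-B-D#.
The figure 6 means first inversion — the third is in the bass.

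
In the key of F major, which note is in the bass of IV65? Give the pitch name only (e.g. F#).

D

IV in F major has root Bb; the chord is Bb-D-F-A.
The figure 65 means first inversion — the third is in the bass.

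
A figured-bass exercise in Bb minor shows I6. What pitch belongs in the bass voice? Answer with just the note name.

I in Bb minor has root Bb; the chord is Bb-D-F.
The figure 6 means first inversion — the third is in the bass.

D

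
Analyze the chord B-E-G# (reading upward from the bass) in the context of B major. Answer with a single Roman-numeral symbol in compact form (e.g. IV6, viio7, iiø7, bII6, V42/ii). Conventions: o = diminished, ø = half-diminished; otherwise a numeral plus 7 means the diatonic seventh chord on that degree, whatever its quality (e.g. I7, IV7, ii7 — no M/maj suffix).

Stacked in thirds the chord is E-G#-B: a major triad on E.
E is scale degree 4 in B major, and a major triad on that degree is written IV.
With B in the bass the chord is in second inversion, so the figured bass is 64.

IV64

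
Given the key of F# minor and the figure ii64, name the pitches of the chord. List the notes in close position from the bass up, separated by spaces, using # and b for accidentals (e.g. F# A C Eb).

D# G# B

ii64 is the minor supertonic, borrowed from the parallel major (the Dorian ii). In F# minor that root is G#.
So the chord is G#-B-D#.
With the 64 figure the chord is in second inversion; from the bass D# upward in close position it reads D#-G#-B.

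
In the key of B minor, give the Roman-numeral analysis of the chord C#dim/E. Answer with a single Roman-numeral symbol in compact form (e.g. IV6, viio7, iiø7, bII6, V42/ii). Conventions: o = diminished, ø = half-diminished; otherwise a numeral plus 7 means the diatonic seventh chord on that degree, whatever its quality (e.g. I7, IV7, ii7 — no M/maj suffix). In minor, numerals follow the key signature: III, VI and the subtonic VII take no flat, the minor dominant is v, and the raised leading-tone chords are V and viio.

The pitches C#-E-G form a diminished triad rooted on C#.
C# is scale degree 2 in B minor, and a diminished triad on that degree is written iio.
With E in the bass the chord is in first inversion, so the figured bass is 6.

iio6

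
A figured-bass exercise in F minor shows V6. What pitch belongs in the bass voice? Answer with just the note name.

V in F minor has root C; the chord is C-E-G.
The figure 6 means first inversion — the third is in the bass.

E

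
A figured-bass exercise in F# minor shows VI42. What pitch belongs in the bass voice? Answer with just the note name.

C#

VI in F# minor has root D; the chord is D-F#-A-C#.
The figure 42 means third inversion — the seventh is in the bass.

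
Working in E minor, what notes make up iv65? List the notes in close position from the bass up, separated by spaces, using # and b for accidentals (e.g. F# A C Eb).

The numeral's case and figure indicate a minor seventh chord. In E minor its root, scale degree 4, is A.
Stacking thirds from A gives A-C-E-G.
With the 65 figure the chord is in first inversion; from the bass C upward in close position it reads C-E-G-A.

C E G A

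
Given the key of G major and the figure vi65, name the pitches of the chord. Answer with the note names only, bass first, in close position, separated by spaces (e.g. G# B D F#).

In G major, scale degree 6 is E, and the diatonic chord built there is a minor seventh chord.
That chord is spelled E-G-B-D.
With the 65 figure the chord is in first inversion; from the bass G upward in close position it reads G-B-D-E.

G B D E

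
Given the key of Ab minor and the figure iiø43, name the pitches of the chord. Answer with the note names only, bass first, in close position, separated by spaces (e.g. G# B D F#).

Fb Ab Bb Db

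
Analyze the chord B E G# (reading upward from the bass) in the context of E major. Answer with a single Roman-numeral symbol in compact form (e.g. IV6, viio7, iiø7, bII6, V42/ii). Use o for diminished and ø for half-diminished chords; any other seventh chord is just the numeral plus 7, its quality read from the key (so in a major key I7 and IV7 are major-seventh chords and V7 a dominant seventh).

I64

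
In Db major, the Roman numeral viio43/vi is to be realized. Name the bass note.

The applied chord viio43/vi is rooted on A: A-C-Eb-Gb.
The figure 43 means second inversion — the fifth is in the bass.

Eb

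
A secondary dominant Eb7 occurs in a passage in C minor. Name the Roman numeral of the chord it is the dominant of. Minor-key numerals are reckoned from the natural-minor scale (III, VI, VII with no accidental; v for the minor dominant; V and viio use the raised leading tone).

VI

The chord is a dominant seventh chord on Eb.
A dominant resolves down a perfect fifth: Eb → Ab. In C minor, Ab is scale degree 6, i.e. VI.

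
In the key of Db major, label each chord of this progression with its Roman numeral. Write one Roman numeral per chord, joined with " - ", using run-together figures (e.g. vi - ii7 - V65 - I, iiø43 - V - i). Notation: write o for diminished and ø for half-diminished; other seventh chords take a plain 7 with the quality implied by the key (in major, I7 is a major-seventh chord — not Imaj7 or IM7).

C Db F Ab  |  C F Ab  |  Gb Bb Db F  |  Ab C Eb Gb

C-Db-F-Ab has root Db, degree 1 in Db major, so I42.
C-F-Ab: minor triad on F = scale degree 3 → iii64.
Gb-Bb-Db-F: root Gb is the subdominant; major seventh chord there is IV7.
Ab-C-Eb-Gb: root Ab is the dominant; dominant seventh chord there is V7.

I42 - iii64 - IV7 - V7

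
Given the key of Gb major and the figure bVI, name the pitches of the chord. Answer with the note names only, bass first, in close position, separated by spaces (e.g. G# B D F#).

bVI is a major triad on the lowered sixth degree, borrowed from the parallel minor. In Gb major that root is Ebb.
So the chord is Ebb-Gb-Bbb.

Ebb Gb Bbb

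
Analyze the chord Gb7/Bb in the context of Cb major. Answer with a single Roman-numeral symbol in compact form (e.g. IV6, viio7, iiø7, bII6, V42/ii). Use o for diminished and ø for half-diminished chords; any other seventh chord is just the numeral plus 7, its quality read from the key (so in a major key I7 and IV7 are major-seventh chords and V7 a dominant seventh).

V65

The pitches Gb-Bb-Db-Fb form a dominant seventh chord rooted on Gb.
In Cb major, Gb is the dominant; the diatonic dominant seventh chord there is V7.
With Bb in the bass the chord is in first inversion, so the figured bass is 65.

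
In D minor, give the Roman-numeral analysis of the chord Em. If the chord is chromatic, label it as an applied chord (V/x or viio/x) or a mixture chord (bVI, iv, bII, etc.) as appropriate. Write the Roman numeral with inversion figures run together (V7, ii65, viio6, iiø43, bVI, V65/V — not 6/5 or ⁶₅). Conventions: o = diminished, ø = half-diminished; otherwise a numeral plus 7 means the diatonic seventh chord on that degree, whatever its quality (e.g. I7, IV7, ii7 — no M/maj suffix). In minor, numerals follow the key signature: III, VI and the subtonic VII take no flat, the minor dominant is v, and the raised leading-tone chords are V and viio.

The pitches E-G-B form a minor triad rooted on E.
E is the second degree of D minor. This is the minor supertonic, borrowed from the parallel major (the Dorian ii).

ii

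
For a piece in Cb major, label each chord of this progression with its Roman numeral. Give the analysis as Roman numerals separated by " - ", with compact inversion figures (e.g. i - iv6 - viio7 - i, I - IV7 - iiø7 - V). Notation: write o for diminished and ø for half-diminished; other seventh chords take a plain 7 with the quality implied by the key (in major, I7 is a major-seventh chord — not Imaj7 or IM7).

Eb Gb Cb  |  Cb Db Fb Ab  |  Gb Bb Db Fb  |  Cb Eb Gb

Eb-Gb-Cb: major triad on Cb = scale degree 1 → I6.
Cb-Db-Fb-Ab: root Db is the supertonic; minor seventh chord there is ii42.
Gb-Bb-Db-Fb: root Gb is the dominant; dominant seventh chord there is V7.
Cb-Eb-Gb: root Cb is the tonic; major triad there is I.

I6 - ii42 - V7 - I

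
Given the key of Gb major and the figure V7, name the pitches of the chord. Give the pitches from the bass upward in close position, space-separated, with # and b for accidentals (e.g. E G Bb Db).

Db F Ab Cb

In Gb major, the fifth degree is Db, and the diatonic chord built there is a dominant seventh chord.
Stacking thirds from Db gives Db-F-Ab-Cb.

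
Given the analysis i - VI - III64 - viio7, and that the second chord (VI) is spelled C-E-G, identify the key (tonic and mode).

The anchor chord is a major triad on C, labeled VI.
Counting down 5 scale steps from C places the tonic on E; a major triad on degree 6 is diatonic only in minor.

E minor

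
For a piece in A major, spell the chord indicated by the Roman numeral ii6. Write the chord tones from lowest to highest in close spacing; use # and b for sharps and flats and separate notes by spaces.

The numeral's case and figure indicate a minor triad. In A major its root, scale degree 2, is B.
Stacking thirds from B gives B-D-F#.
With the 6 figure the chord is in first inversion; from the bass D upward in close position it reads D-F#-B.

D F# B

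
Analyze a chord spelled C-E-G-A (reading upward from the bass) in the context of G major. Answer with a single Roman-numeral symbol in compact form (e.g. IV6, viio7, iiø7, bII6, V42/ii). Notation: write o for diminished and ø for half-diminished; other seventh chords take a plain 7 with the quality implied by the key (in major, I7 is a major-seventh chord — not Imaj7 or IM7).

The pitches A-C-E-G form a minor seventh chord rooted on A.
A is scale degree 2 in G major, and a minor seventh chord on that degree is written ii7.
With C in the bass the chord is in first inversion, so the figured bass is 65.

ii65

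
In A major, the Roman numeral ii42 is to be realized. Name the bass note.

ii in A major has root B; the chord is B-D-F#-A.
The figure 42 means third inversion — the seventh is in the bass.

A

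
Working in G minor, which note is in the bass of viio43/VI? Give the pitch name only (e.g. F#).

The applied chord viio43/VI is rooted on D: D-F-Ab-Cb.
The figure 43 means second inversion — the fifth is in the bass.

Ab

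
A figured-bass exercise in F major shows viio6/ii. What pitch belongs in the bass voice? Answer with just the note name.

A

The applied chord viio6/ii is rooted on F#: F#-A-C.
The figure 6 means first inversion — the third is in the bass.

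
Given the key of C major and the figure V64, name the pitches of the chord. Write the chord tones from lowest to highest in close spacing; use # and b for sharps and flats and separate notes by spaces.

D G B

The numeral's case and figure indicate a major triad. In C major its root, the dominant, is G.
That chord is spelled G-B-D.
The figured bass 64 indicates second inversion, placing the fifth (D) in the bass: D-G-B.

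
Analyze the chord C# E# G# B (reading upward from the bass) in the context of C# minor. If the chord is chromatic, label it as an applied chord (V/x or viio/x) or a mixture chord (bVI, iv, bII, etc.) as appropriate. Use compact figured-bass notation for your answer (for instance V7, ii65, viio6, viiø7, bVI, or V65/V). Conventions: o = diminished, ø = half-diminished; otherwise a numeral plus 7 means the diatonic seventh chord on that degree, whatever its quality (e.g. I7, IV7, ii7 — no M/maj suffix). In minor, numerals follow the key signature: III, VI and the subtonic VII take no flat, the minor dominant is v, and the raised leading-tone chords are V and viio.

V7/iv

Stacked in thirds the chord is C#-E#-G#-B: a dominant seventh chord on C#.
C# is not a diatonic chord root with this quality in C# minor, but it lies a perfect fifth above F# (iv), so the chord functions as an applied dominant of iv.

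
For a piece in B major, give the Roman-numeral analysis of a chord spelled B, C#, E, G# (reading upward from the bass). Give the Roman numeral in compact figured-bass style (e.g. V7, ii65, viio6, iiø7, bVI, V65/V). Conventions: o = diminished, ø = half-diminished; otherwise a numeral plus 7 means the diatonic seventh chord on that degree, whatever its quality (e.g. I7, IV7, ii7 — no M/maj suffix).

The pitches C#-E-G#-B form a minor seventh chord rooted on C#.
In B major, C# is the supertonic; the diatonic minor seventh chord there is ii7.
With B in the bass the chord is in third inversion, so the figured bass is 42.

ii42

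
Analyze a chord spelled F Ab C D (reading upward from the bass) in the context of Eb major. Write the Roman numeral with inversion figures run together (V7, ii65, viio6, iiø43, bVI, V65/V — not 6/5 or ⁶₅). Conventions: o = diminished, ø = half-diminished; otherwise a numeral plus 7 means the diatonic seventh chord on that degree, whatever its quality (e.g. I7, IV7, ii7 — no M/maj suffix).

viiø65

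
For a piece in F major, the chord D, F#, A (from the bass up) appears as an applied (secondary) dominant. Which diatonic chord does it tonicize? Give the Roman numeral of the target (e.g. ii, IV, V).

ii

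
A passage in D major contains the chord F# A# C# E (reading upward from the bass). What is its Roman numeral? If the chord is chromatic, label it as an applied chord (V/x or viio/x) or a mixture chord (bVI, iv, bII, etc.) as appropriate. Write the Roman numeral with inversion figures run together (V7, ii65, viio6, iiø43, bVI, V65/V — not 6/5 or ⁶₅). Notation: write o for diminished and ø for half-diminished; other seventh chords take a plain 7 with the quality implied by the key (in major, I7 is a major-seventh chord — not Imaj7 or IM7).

The pitches F#-A#-C#-E form a dominant seventh chord rooted on F#.
F# is not a diatonic chord root with this quality in D major, but it lies a perfect fifth above B (vi), so the chord functions as an applied dominant of vi.

V7/vi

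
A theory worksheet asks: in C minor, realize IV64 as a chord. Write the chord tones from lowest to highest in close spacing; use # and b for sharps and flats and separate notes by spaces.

IV64 is the major subdominant, borrowed from the parallel major. In C minor that root is F.
So the chord is F-A-C, a major triad.
The figured bass 64 indicates second inversion, placing the fifth (C) in the bass: C-F-A.

C F A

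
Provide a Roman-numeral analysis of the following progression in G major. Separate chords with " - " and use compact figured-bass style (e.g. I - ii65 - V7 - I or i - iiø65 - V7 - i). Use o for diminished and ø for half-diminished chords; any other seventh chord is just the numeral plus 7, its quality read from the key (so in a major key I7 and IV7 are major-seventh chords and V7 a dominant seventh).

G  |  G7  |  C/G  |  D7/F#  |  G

G has root G, degree 1 in G major, so I.
G7: a dominant seventh chord on G, the applied dominant of IV → V7/IV.
C/G: root C is the subdominant; major triad there is IV64.
D7/F#: root D is the dominant; dominant seventh chord there is V65.
G: major triad on G = scale degree 1 → I.

I - V7/IV - IV64 - V65 - I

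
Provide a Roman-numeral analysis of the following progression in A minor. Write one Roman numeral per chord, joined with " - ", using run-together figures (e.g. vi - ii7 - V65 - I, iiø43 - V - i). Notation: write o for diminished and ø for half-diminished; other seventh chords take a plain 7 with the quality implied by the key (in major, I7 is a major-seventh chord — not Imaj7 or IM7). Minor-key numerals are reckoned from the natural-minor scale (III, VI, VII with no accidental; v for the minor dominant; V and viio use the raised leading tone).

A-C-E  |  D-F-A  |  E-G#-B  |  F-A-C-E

i - iv - V - VI7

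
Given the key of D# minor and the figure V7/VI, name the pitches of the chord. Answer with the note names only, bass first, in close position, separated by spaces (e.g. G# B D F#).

V7/VI is a secondary dominant — the dominant seventh of VI. VI in D# minor is B, so the applied chord's root is F#, a perfect fifth above.
Building a dominant seventh chord on F# gives F#-A#-C#-E.

F# A# C# E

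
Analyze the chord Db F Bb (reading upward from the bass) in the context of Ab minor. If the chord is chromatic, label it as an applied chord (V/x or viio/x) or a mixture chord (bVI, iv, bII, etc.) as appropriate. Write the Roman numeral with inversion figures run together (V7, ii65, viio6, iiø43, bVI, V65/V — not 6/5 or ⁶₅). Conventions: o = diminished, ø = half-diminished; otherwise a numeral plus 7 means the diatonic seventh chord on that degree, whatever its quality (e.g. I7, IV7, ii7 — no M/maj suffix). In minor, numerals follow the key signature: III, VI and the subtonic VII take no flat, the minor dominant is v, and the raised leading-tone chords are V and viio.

ii6

Stacked in thirds the chord is Bb-Db-F: a minor triad on Bb.
Bb is the second degree of Ab minor. This is the minor supertonic, borrowed from the parallel major (the Dorian ii).
With Db in the bass the chord is in first inversion, so the figured bass is 6.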